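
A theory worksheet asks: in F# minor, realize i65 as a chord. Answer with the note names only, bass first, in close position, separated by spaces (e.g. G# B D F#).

A C# E F#

In F# minor, the first degree is F#, and the diatonic chord built there is a minor seventh chord.
That chord is spelled F#-A-C#-E.
The figured bass 65 indicates first inversion, placing the third (A) in the bass: A-C#-E-F#.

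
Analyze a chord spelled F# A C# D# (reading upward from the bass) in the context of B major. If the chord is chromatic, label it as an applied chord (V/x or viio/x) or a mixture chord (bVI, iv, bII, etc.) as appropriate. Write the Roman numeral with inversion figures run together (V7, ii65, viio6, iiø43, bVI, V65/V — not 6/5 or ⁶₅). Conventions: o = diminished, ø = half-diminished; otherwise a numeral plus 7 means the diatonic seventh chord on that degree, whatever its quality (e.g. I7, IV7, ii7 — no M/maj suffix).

viiø65/IV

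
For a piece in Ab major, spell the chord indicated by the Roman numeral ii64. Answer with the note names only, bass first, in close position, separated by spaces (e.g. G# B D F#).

F Bb Db

The numeral's case and figure indicate a minor triad. In Ab major its root, the supertonic, is Bb.
Stacking thirds from Bb gives Bb-Db-F.
With the 64 figure the chord is in second inversion; from the bass F upward in close position it reads F-Bb-Db.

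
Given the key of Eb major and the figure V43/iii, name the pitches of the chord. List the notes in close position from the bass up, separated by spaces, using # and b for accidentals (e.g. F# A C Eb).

The slash means an applied dominant: we want the dominant of iii. In Eb major, iii is G minor, and its dominant is built on D.
Building a dominant seventh chord on D gives D-F#-A-C.
With the 43 figure the chord is in second inversion; from the bass A upward in close position it reads A-C-D-F#.

A C D F#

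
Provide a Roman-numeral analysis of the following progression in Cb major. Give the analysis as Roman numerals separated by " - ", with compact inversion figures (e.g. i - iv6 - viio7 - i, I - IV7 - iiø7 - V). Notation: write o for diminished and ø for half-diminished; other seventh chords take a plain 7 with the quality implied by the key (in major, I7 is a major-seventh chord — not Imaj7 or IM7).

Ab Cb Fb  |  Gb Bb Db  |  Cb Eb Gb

Ab-Cb-Fb: major triad on Fb = scale degree 4 → IV6.
Gb-Bb-Db has root Gb, degree 5 in Cb major, so V.
Cb-Eb-Gb has root Cb, degree 1 in Cb major, so I.

IV6 - V - I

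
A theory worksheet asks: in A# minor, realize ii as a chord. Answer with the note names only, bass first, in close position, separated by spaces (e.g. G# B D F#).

ii is the minor supertonic, borrowed from the parallel major (the Dorian ii). In A# minor that root is B#.
So the chord is B#-D#-F##.

B# D# F##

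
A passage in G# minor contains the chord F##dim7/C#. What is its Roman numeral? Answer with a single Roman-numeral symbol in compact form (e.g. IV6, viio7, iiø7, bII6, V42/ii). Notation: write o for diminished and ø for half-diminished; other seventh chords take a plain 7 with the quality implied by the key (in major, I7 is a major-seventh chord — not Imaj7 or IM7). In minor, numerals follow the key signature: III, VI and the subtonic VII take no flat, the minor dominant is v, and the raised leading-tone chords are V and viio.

Stacked in thirds the chord is F##-A#-C#-E: a fully diminished seventh chord on F##.
F## is scale degree 7 in G# minor, and a fully diminished seventh chord on that degree is written viio7.
With C# in the bass the chord is in second inversion, so the figured bass is 43.

viio43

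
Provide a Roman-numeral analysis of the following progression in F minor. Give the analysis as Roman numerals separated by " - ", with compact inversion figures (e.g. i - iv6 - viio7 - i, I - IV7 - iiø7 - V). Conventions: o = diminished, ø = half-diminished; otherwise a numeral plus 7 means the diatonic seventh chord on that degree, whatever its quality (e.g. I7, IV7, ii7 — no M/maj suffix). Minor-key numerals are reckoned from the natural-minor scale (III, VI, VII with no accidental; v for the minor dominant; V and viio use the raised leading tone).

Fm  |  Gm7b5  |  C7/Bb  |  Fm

Fm: root F is the tonic; minor triad there is i.
Gm7b5: root G is the supertonic; half-diminished seventh chord there is iiø7.
C7/Bb has root C, degree 5 in F minor, so V42.
Fm has root F, degree 1 in F minor, so i.

i - iiø7 - V42 - i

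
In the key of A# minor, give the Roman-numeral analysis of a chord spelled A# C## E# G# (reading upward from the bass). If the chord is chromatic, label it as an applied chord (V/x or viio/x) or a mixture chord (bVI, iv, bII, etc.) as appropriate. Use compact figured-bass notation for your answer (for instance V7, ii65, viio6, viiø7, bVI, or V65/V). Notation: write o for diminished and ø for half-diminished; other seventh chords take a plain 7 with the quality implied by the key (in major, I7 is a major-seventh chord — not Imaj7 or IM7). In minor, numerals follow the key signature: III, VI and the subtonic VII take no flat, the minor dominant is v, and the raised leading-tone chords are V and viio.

V7/iv

Stacked in thirds the chord is A#-C##-E#-G#: a dominant seventh chord on A#.
A# is not a diatonic chord root with this quality in A# minor, but it lies a perfect fifth above D# (iv), so the chord functions as an applied dominant of iv.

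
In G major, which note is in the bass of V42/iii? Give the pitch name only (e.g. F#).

E

The applied chord V42/iii is rooted on F#: F#-A#-C#-E.
The figure 42 means third inversion — the seventh is in the bass.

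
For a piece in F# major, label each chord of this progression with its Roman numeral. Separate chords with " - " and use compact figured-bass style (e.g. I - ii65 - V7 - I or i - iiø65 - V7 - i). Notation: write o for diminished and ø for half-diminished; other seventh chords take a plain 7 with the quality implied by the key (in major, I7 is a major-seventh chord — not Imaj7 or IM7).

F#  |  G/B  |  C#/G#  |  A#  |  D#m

I - bII6 - V64 - V/vi - vi

F#: root F# is the tonic; major triad there is I.
G/B: G with this quality isn't in the key; a major triad on b2 is the Neapolitan sixth, bII6 (third, B, in the bass — hence the 6).
C#/G#: major triad on C# = scale degree 5 → V64.
A#: a major triad on A#, the applied dominant of vi → V/vi.
D#m: root D# is the submediant; minor triad there is vi.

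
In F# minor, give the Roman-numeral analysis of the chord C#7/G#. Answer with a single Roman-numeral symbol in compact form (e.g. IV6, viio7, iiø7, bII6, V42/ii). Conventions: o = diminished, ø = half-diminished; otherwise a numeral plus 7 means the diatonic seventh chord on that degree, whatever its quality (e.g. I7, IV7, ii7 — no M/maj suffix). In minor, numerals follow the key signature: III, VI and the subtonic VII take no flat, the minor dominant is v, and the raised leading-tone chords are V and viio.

The pitches C#-E#-G#-B form a dominant seventh chord rooted on C#.
In F# minor, C# is the dominant; the diatonic dominant seventh chord there is V7.
With G# in the bass the chord is in second inversion, so the figured bass is 43.

V43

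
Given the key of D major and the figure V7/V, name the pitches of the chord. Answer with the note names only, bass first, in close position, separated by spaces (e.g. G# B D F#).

E G# B D

V7/V is a secondary dominant — the dominant seventh of V. V in D major is A, so the applied chord's root is E, a perfect fifth above.
Building a dominant seventh chord on E gives E-G#-B-D.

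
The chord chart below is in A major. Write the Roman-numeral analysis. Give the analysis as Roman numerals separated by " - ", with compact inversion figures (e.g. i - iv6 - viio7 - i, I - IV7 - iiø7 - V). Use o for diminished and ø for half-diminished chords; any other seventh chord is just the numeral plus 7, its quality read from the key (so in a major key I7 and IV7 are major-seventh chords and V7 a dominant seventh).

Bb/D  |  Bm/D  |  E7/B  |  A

bII6 - ii6 - V43 - I

Bb/D: major triad on Bb — chromatic; Bb is the lowered second degree, so this is the Neapolitan sixth, bII6 (third, D, in the bass — hence the 6).
Bm/D has root B, degree 2 in A major, so ii6.
E7/B: root E is the dominant; dominant seventh chord there is V43.
A has root A, degree 1 in A major, so I.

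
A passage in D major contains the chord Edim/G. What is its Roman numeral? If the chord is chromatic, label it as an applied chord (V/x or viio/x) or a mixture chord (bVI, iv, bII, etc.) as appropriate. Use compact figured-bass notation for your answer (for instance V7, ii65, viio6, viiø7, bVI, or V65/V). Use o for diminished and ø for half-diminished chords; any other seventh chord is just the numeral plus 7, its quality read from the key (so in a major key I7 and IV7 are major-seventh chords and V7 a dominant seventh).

Stacked in thirds the chord is E-G-Bb: a diminished triad on E.
E is the second degree of D major. This is the diminished supertonic triad, borrowed from the parallel minor.
With G in the bass the chord is in first inversion, so the figured bass is 6.

iio6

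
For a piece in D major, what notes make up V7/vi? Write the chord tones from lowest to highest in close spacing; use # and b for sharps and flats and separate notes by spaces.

F# A# C# E

V7/vi is a secondary dominant — the dominant seventh of vi. vi in D major is B, so the applied chord's root is F#, a perfect fifth above.
Building a dominant seventh chord on F# gives F#-A#-C#-E.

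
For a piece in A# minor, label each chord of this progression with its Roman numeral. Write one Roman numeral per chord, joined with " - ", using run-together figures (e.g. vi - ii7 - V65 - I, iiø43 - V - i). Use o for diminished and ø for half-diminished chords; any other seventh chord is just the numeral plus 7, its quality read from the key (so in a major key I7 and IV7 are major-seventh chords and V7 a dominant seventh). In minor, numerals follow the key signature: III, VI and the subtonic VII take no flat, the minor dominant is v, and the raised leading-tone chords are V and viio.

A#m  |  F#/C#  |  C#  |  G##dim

i - VI64 - III - viio

A#m: minor triad on A# = scale degree 1 → i.
F#/C# has root F#, degree 6 in A# minor, so VI64.
C#: major triad on C# = scale degree 3 → III.
G##dim: diminished triad on G## = scale degree 7 → viio.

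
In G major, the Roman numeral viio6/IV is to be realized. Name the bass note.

D

The applied chord viio6/IV is rooted on B: B-D-F.
The figure 6 means first inversion — the third is in the bass.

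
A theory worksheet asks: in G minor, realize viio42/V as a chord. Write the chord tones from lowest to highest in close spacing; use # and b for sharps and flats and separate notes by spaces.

Bb C# E G

The slash marks an applied leading-tone chord: viio of V. In G minor, V is D, so the leading tone to it is C#, a half step below.
Building a fully diminished seventh chord on C# gives C#-E-G-Bb.
The figured bass 42 indicates third inversion, placing the seventh (Bb) in the bass: Bb-C#-E-G.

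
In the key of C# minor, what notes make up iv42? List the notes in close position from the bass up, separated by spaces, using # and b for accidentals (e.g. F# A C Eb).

In C# minor, scale degree 4 is F#, and the diatonic chord built there is a minor seventh chord.
That chord is spelled F#-A-C#-E.
The figured bass 42 indicates third inversion, placing the seventh (E) in the bass: E-F#-A-C#.

E F# A C#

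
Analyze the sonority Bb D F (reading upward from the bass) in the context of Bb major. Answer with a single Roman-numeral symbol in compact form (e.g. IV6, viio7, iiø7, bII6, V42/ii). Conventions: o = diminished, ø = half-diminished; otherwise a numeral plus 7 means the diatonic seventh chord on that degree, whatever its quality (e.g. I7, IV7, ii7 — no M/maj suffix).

The pitches Bb-D-F form a major triad rooted on Bb.
In Bb major, Bb is the tonic; the diatonic major triad there is I.

I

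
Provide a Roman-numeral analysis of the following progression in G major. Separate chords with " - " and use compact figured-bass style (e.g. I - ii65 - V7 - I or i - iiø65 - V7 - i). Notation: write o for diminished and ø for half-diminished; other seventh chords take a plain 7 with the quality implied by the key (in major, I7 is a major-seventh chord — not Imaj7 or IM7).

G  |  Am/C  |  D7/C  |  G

G has root G, degree 1 in G major, so I.
Am/C has root A, degree 2 in G major, so ii6.
D7/C: root D is the dominant; dominant seventh chord there is V42.
G: major triad on G = scale degree 1 → I.

I - ii6 - V42 - I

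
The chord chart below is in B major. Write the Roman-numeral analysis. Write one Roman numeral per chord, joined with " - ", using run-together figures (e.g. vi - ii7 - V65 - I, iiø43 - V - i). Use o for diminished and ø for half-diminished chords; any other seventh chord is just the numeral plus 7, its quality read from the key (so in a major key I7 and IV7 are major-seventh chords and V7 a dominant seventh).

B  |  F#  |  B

I - V - I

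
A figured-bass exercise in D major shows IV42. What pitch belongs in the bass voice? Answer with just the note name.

F#

IV in D major has root G; the chord is G-B-D-F#.
The figure 42 means third inversion — the seventh is in the bass.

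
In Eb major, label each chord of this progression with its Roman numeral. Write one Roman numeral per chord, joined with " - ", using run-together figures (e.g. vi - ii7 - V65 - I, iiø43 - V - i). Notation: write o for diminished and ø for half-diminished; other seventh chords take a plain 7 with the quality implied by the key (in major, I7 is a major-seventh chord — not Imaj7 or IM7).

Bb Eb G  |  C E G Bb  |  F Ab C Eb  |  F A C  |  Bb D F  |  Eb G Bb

I64 - V7/ii - ii7 - V/V - V - I

Bb-Eb-G has root Eb, degree 1 in Eb major, so I64.
C-E-G-Bb is the secondary dominant of ii (dominant seventh chord on C): V7/ii.
F-Ab-C-Eb: minor seventh chord on F = scale degree 2 → ii7.
F-A-C: chromatic; F is V of V, so V/V.
Bb-D-F: root Bb is the dominant; major triad there is V.
Eb-G-Bb has root Eb, degree 1 in Eb major, so I.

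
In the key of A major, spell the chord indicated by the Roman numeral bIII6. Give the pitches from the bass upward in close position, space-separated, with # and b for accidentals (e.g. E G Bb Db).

Scale degree 3 in A major is C#; lowering it a half step gives C. bIII6 is a major triad on the lowered third degree, borrowed from the parallel minor.
So the chord is C-E-G, a major triad.
With the 6 figure the chord is in first inversion; from the bass E upward in close position it reads E-G-C.

E G C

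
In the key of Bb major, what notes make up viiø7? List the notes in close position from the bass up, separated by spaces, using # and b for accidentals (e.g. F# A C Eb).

A C Eb G

In Bb major, the leading tone is A, and the diatonic chord built there is a half-diminished seventh chord.
Stacking thirds from A gives A-C-Eb-G.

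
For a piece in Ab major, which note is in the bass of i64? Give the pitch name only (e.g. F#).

Eb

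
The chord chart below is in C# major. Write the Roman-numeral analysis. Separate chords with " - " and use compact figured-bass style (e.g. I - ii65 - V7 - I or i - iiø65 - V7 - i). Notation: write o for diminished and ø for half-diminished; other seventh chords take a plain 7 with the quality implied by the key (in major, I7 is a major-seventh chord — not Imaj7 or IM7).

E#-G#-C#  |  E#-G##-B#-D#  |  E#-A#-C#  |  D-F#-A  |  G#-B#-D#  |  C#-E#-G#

E#-G#-C#: root C# is the tonic; major triad there is I6.
E#-G##-B#-D#: a dominant seventh chord on E#, the applied dominant of vi → V7/vi.
E#-A#-C#: minor triad on A# = scale degree 6 → vi64.
D-F#-A: D with this quality isn't in the key; a major triad on b2 is the Neapolitan chord, bII.
G#-B#-D# has root G#, degree 5 in C# major, so V.
C#-E#-G#: root C# is the tonic; major triad there is I.

I6 - V7/vi - vi64 - bII - V - I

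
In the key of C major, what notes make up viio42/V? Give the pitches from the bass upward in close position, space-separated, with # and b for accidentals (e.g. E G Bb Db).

Eb F# A C

The slash marks an applied leading-tone chord: viio of V. In C major, V is G, so the leading tone to it is F#, a half step below.
Building a fully diminished seventh chord on F# gives F#-A-C-Eb.
With the 42 figure the chord is in third inversion; from the bass Eb upward in close position it reads Eb-F#-A-C.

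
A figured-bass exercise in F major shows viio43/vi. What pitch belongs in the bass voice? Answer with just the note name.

G

The applied chord viio43/vi is rooted on C#: C#-E-G-Bb.
The figure 43 means second inversion — the fifth is in the bass.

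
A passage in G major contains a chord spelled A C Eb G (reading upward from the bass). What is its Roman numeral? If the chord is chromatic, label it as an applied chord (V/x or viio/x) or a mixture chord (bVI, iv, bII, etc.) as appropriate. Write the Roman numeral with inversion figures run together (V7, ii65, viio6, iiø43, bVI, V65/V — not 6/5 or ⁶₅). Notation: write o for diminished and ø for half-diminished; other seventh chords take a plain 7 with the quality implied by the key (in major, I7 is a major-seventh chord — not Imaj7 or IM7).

iiø7

Stacked in thirds the chord is A-C-Eb-G: a half-diminished seventh chord on A.
A is the second degree of G major. This is the half-diminished supertonic seventh, borrowed from the parallel minor.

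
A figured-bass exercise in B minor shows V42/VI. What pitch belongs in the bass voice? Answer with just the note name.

C

The applied chord V42/VI is rooted on D: D-F#-A-C.
The figure 42 means third inversion — the seventh is in the bass.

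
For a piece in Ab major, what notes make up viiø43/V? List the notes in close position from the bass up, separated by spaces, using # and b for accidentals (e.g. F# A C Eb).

Ab C D F

viiø43/V is a secondary leading-tone chord. The target V is Eb in Ab major; the applied chord is rooted a semitone below, on D.
Building a half-diminished seventh chord on D gives D-F-Ab-C.
The figured bass 43 indicates second inversion, placing the fifth (Ab) in the bass: Ab-C-D-F.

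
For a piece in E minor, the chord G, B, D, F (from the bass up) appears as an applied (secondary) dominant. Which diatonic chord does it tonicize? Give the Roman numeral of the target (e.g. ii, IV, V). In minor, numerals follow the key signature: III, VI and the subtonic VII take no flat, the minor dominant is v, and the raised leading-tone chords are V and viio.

The chord is a dominant seventh chord on G.
A dominant resolves down a perfect fifth: G → C. In E minor, C is scale degree 6, i.e. VI.

VI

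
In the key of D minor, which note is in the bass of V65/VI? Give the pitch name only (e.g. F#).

The applied chord V65/VI is rooted on F: F-A-C-Eb.
The figure 65 means first inversion — the third is in the bass.

A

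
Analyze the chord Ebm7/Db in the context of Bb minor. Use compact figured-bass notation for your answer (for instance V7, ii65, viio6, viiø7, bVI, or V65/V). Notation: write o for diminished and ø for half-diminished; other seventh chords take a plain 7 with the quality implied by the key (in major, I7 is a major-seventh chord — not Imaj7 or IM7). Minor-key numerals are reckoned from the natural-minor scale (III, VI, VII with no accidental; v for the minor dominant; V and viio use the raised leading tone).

Stacked in thirds the chord is Eb-Gb-Bb-Db: a minor seventh chord on Eb.
In Bb minor, Eb is the subdominant; the diatonic minor seventh chord there is iv7.
With Db in the bass the chord is in third inversion, so the figured bass is 42.

iv42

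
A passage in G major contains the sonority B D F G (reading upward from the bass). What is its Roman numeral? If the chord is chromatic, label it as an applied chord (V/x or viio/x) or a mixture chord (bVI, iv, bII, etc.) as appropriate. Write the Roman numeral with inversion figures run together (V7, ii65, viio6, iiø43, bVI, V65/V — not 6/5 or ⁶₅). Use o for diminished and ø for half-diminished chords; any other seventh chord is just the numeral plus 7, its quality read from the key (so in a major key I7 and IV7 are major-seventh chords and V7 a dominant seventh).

V65/IV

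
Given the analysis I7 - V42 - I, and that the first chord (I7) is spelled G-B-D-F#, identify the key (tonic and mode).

G major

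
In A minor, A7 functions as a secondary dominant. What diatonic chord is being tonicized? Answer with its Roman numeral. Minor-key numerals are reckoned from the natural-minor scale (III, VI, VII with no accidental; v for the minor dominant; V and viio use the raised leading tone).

The chord is a dominant seventh chord on A.
A dominant resolves down a perfect fifth: A → D. In A minor, D is scale degree 4, i.e. iv.

iv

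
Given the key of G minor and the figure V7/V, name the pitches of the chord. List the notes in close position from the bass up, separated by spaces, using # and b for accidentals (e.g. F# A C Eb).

V7/V is a secondary dominant — the dominant seventh of V. V in G minor is D, so the applied chord's root is A, a perfect fifth above.
Building a dominant seventh chord on A gives A-C#-E-G.

A C# E G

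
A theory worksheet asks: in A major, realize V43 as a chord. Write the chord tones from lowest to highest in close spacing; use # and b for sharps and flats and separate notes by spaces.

B D E G#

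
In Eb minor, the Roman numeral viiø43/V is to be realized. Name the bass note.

Eb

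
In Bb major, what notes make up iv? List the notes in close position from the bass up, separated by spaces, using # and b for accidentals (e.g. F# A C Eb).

iv is the minor subdominant, borrowed from the parallel minor. In Bb major that root is Eb.
So the chord is Eb-Gb-Bb.

Eb Gb Bb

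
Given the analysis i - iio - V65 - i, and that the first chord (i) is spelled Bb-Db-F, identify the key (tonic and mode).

The anchor chord is a minor triad on Bb, labeled i.
If Bb is scale degree 1 and the mode makes that degree carry a minor triad, the tonic is Bb and the mode is minor.

Bb minor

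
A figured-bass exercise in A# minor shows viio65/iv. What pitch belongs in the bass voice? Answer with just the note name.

The applied chord viio65/iv is rooted on C##: C##-E#-G#-B.
The figure 65 means first inversion — the third is in the bass.

E#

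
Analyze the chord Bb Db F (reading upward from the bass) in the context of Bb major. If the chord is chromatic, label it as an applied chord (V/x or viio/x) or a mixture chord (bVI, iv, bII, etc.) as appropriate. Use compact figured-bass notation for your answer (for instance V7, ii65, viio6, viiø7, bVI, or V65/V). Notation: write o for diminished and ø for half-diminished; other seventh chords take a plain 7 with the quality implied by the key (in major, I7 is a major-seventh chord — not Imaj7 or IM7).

Stacked in thirds the chord is Bb-Db-F: a minor triad on Bb.
Bb is the first degree of Bb major. This is the minor tonic, borrowed from the parallel minor.

i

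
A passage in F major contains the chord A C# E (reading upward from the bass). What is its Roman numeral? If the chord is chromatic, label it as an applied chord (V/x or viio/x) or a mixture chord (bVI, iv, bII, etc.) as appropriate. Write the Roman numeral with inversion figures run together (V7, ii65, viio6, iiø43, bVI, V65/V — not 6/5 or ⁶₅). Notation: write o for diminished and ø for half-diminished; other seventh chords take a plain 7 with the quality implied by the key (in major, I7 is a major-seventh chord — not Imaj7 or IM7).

V/vi

The pitches A-C#-E form a major triad rooted on A.
A is not a diatonic chord root with this quality in F major, but it lies a perfect fifth above D (vi), so the chord functions as an applied dominant of vi.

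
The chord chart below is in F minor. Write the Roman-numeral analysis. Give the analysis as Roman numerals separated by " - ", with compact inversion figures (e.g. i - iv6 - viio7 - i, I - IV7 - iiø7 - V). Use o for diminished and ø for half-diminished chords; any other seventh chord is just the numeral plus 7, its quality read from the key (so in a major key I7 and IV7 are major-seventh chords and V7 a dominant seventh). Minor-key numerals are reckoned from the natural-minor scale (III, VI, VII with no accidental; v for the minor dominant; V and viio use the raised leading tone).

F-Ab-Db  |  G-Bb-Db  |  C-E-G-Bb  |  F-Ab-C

VI6 - iio - V7 - i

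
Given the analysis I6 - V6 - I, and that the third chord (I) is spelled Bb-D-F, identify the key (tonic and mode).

I is given as Bb-D-F — a major triad with root Bb.
If Bb is scale degree 1 and the mode makes that degree carry a major triad, the tonic is Bb and the mode is major.

Bb major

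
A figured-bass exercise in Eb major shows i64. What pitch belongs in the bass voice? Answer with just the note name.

Bb

i in Eb major has root Eb; the chord is Eb-Gb-Bb.
The figure 64 means second inversion — the fifth is in the bass.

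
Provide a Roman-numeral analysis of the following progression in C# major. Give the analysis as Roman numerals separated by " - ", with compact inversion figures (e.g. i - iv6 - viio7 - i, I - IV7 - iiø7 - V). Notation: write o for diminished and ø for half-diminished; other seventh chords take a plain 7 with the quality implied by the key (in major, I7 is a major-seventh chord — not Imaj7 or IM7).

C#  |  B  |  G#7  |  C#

I - bVII - V7 - I

C#: major triad on C# = scale degree 1 → I.
B: major triad on B — chromatic; bVII (borrowed from the parallel minor).
G#7 has root G#, degree 5 in C# major, so V7.
C#: root C# is the tonic; major triad there is I.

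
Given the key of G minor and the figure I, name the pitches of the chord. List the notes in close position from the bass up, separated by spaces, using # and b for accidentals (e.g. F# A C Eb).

Scale degree 1 in G minor is G; here the chord built on it is altered to a major triad. I is the major tonic (Picardy third), borrowed from the parallel major.
So the chord is G-B-D.

G B D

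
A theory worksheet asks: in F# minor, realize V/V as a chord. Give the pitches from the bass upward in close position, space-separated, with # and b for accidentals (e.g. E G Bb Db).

V/V is a secondary dominant — the dominant triad of V. V in F# minor is C#, so the applied chord's root is G#, a perfect fifth above.
Building a major triad on G# gives G#-B#-D#.

G# B# D#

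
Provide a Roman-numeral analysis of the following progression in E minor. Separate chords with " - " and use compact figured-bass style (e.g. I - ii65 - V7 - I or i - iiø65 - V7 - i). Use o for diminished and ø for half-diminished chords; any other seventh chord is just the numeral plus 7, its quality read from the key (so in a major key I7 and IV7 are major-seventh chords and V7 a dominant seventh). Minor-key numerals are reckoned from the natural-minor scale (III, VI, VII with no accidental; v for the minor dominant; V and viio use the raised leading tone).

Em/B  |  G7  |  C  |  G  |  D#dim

i64 - V7/VI - VI - III - viio

Em/B has root E, degree 1 in E minor, so i64.
G7: a dominant seventh chord on G, the applied dominant of VI → V7/VI.
C has root C, degree 6 in E minor, so VI.
G: major triad on G = scale degree 3 → III.
D#dim: root D# is the leading tone; diminished triad there is viio.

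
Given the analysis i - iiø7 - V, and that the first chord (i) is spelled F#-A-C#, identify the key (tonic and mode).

F# minor

i is given as F#-A-C# — a minor triad with root F#.
If F# is scale degree 1 and the mode makes that degree carry a minor triad, the tonic is F# and the mode is minor.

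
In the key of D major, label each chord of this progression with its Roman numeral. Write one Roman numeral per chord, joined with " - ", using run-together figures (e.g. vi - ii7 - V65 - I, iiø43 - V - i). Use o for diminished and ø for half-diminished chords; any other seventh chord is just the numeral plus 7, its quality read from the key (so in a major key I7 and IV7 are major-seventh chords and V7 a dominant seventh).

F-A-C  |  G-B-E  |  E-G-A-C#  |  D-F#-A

bIII - ii6 - V43 - I

F-A-C is non-diatonic — bIII, a mixture chord from D minor.
G-B-E: root E is the supertonic; minor triad there is ii6.
E-G-A-C# has root A, degree 5 in D major, so V43.
D-F#-A: root D is the tonic; major triad there is I.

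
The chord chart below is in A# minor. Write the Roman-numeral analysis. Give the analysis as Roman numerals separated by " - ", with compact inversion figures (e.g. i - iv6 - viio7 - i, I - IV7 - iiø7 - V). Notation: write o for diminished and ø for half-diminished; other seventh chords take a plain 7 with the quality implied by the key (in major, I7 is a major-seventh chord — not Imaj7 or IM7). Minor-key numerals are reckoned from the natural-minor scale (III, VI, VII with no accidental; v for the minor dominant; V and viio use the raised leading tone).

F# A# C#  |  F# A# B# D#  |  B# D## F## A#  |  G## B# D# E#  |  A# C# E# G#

VI - iiø43 - V7/V - V65 - i7

F#-A#-C#: root F# is the submediant; major triad there is VI.
F#-A#-B#-D#: root B# is the supertonic; half-diminished seventh chord there is iiø43.
B#-D##-F##-A#: a dominant seventh chord on B#, the applied dominant of V → V7/V.
G##-B#-D#-E# has root E#, degree 5 in A# minor, so V65.
A#-C#-E#-G# has root A#, degree 1 in A# minor, so i7.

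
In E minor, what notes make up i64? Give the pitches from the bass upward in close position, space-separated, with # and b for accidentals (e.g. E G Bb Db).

The numeral's case and figure indicate a minor triad. In E minor its root, the tonic, is E.
That chord is spelled E-G-B.
With the 64 figure the chord is in second inversion; from the bass B upward in close position it reads B-E-G.

B E G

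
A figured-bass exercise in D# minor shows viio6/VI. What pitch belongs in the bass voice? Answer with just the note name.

C#

The applied chord viio6/VI is rooted on A#: A#-C#-E.
The figure 6 means first inversion — the third is in the bass.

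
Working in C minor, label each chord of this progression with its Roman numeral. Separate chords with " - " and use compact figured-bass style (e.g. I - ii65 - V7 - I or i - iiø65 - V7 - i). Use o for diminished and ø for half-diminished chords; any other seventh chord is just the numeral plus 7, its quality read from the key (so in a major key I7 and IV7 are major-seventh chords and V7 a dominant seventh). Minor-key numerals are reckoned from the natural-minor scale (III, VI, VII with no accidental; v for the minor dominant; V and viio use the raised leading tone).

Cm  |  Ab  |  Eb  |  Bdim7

Cm: minor triad on C = scale degree 1 → i.
Ab has root Ab, degree 6 in C minor, so VI.
Eb: major triad on Eb = scale degree 3 → III.
Bdim7: root B is the leading tone; fully diminished seventh chord there is viio7.

i - VI - III - viio7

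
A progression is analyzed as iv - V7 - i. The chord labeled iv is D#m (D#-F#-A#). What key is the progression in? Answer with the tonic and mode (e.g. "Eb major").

A# minor

The anchor chord is a minor triad on D#, labeled iv.
If D# is scale degree 4 and the mode makes that degree carry a minor triad, the tonic is A# and the mode is minor.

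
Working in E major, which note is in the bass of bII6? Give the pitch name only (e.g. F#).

A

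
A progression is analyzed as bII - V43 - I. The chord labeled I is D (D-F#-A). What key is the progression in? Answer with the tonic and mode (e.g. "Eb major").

The chord D is a major triad rooted on D; its label is I.
If D is scale degree 1 and the mode makes that degree carry a major triad, the tonic is D and the mode is major.

D major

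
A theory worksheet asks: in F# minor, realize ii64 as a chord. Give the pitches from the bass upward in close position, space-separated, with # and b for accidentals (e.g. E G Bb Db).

D# G# B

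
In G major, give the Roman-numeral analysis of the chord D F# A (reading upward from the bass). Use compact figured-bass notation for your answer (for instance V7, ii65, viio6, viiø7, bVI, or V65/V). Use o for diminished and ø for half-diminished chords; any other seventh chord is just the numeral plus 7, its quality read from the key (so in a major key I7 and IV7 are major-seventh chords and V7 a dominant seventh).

V

The pitches D-F#-A form a major triad rooted on D.
D is scale degree 5 in G major, and a major triad on that degree is written V.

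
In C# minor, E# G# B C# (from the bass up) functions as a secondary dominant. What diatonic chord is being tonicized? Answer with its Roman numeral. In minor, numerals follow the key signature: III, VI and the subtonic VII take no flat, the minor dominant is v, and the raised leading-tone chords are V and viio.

iv

The chord is a dominant seventh chord on C#.
A dominant resolves down a perfect fifth: C# → F#. In C# minor, F# is scale degree 4, i.e. iv.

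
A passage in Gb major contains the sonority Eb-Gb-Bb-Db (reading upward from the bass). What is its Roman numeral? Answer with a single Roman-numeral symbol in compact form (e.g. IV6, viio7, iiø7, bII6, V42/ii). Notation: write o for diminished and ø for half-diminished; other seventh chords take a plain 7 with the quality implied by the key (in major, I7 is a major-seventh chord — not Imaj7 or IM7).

The pitches Eb-Gb-Bb-Db form a minor seventh chord rooted on Eb.
In Gb major, Eb is the submediant; the diatonic minor seventh chord there is vi7.

vi7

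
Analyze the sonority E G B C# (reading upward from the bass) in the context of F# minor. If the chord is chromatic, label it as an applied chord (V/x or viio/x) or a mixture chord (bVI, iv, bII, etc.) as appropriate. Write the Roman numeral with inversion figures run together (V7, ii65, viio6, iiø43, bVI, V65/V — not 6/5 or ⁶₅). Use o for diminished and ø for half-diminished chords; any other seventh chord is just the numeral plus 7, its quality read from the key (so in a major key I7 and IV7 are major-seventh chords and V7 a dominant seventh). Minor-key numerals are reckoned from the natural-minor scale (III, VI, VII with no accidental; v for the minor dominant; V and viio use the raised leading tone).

viiø65/VI

The pitches C#-E-G-B form a half-diminished seventh chord rooted on C#.
C# sits a half step below D (VI in F# minor); a diminished chord there is the applied leading-tone chord of VI.
With E in the bass the chord is in first inversion, so the figured bass is 65.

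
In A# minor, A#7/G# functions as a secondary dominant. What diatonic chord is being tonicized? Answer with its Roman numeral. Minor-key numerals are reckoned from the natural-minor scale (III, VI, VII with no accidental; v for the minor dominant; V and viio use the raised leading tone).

The chord is a dominant seventh chord on A#.
A dominant resolves down a perfect fifth: A# → D#. In A# minor, D# is scale degree 4, i.e. iv.

iv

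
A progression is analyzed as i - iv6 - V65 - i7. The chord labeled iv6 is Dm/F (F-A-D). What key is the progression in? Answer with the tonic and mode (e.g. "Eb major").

The chord Dm/F is a minor triad rooted on D; its label is iv6.
Counting down 3 scale steps from D places the tonic on A; a minor triad on degree 4 is diatonic only in minor.

A minor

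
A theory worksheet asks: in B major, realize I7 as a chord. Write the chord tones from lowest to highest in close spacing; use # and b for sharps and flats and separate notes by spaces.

B D# F# A#

In B major, the first degree is B, and the diatonic chord built there is a major seventh chord.
Stacking thirds from B gives B-D#-F#-A#.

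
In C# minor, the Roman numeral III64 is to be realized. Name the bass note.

B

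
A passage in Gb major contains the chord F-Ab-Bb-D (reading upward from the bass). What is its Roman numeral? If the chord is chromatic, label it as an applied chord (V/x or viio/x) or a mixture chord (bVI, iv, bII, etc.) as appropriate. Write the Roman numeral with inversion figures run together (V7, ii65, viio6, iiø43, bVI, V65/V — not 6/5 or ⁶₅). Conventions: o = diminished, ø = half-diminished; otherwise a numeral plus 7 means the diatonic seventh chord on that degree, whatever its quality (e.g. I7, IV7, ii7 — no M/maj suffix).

Stacked in thirds the chord is Bb-D-F-Ab: a dominant seventh chord on Bb.
Bb is not a diatonic chord root with this quality in Gb major, but it lies a perfect fifth above Eb (vi), so the chord functions as an applied dominant of vi.
With F in the bass the chord is in second inversion, so the figured bass is 43.

V43/vi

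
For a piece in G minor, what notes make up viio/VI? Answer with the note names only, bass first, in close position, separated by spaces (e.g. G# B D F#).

The slash marks an applied leading-tone chord: viio of VI. In G minor, VI is Eb, so the leading tone to it is D, a half step below.
Building a diminished triad on D gives D-F-Ab.

D F Ab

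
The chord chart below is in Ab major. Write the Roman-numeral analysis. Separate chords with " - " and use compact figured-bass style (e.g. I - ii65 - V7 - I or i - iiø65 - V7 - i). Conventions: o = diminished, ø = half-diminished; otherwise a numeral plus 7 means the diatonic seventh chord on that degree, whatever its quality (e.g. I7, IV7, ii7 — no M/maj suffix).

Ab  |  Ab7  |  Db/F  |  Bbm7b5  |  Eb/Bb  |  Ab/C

I - V7/IV - IV6 - iiø7 - V64 - I6

Ab: major triad on Ab = scale degree 1 → I.
Ab7: chromatic; Ab is V of IV, so V7/IV.
Db/F: major triad on Db = scale degree 4 → IV6.
Bbm7b5 is non-diatonic — iiø7, a mixture chord from Ab minor.
Eb/Bb: major triad on Eb = scale degree 5 → V64.
Ab/C has root Ab, degree 1 in Ab major, so I6.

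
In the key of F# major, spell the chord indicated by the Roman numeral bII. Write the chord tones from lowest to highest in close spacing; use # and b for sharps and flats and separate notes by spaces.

Scale degree 2 in F# major is G#; lowering it a half step gives G. bII is the Neapolitan chord — a major triad on the lowered second degree.
So the chord is G-B-D.

G B D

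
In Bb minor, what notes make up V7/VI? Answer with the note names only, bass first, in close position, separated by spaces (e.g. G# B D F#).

The slash means an applied dominant: we want the dominant of VI. In Bb minor, VI is Gb major, and its dominant is built on Db.
Building a dominant seventh chord on Db gives Db-F-Ab-Cb.

Db F Ab Cb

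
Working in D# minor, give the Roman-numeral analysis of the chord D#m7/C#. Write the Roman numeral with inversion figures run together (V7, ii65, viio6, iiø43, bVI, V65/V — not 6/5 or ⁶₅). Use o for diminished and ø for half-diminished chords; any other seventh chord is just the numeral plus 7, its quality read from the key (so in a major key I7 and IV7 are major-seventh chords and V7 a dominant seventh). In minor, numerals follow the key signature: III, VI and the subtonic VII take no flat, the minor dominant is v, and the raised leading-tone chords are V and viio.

i42

The pitches D#-F#-A#-C# form a minor seventh chord rooted on D#.
In D# minor, D# is the tonic; the diatonic minor seventh chord there is i7.
With C# in the bass the chord is in third inversion, so the figured bass is 42.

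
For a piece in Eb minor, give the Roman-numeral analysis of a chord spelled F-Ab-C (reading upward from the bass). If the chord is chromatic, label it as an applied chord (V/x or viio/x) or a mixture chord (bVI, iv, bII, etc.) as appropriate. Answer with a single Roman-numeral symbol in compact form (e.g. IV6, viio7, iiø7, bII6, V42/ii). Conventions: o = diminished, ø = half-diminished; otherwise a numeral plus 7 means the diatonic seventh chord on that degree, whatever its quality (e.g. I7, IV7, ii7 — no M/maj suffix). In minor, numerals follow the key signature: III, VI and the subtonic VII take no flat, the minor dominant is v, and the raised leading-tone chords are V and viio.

ii

Stacked in thirds the chord is F-Ab-C: a minor triad on F.
F is the second degree of Eb minor. This is the minor supertonic, borrowed from the parallel major (the Dorian ii).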